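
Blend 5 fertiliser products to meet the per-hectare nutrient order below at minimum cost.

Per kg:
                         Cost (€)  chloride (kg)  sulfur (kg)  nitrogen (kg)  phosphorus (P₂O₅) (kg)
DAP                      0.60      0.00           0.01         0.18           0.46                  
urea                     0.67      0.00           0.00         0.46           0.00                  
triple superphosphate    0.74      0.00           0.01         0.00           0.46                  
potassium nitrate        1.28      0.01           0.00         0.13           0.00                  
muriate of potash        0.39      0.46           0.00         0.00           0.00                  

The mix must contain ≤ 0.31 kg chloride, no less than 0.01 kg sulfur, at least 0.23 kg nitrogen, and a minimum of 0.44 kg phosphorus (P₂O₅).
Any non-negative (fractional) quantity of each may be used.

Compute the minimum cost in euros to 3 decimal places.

€0.673

Let x1 = kg of DAP, x2 = kg of urea, x3 = kg of triple superphosphate, x4 = kg of potassium nitrate, x5 = kg of muriate of potash.
Minimise 0.6x1 + 0.67x2 + 0.74x3 + 1.28x4 + 0.39x5 subject to:
  0.01x4 + 0.46x5 ≤ 0.31   (chloride)
  0.01x1 + 0.01x3 ≥ 0.01   (sulfur)
  0.18x1 + 0.46x2 + 0.13x4 ≥ 0.23   (nitrogen)
  0.46x1 + 0.46x3 ≥ 0.44   (phosphorus (P₂O₅))
  x1, x2, x3, x4, x5 ≥ 0.
The cheapest feasible vertex uses only DAP, urea; triple superphosphate, potassium nitrate, muriate of potash are not used. Binding constraints: sulfur and nitrogen.
Optimal quantities: DAP = 1 kg, urea = 0.1087 kg.
Objective = 0.6·1 + 0.67·0.1087 = 0.67283.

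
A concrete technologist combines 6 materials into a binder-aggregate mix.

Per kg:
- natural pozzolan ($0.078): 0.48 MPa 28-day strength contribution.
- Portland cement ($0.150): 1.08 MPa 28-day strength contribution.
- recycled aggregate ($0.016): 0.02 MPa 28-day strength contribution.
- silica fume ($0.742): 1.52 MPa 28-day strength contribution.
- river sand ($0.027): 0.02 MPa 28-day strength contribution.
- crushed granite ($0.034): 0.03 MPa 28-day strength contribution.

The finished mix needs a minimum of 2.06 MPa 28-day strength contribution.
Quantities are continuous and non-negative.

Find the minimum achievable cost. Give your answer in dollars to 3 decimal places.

Let x1 = kg of natural pozzolan, x2 = kg of Portland cement, x3 = kg of recycled aggregate, x4 = kg of silica fume, x5 = kg of river sand, x6 = kg of crushed granite.
Minimize 0.078x1 + 0.15x2 + 0.016x3 + 0.742x4 + 0.027x5 + 0.034x6 with:
  0.48x1 + 1.08x2 + 0.02x3 + 1.52x4 + 0.02x5 + 0.03x6 ≥ 2.06   (28-day strength contribution)
  x1, x2, x3, x4, x5, x6 ≥ 0.
The optimal basis is {Portland cement}; natural pozzolan, recycled aggregate, silica fume, river sand, crushed granite drop out. There the 28-day strength contribution constraint is tight.
That vertex is x2 = 1.907.
Total cost: 0.15·1.907 = 0.28605.

$0.286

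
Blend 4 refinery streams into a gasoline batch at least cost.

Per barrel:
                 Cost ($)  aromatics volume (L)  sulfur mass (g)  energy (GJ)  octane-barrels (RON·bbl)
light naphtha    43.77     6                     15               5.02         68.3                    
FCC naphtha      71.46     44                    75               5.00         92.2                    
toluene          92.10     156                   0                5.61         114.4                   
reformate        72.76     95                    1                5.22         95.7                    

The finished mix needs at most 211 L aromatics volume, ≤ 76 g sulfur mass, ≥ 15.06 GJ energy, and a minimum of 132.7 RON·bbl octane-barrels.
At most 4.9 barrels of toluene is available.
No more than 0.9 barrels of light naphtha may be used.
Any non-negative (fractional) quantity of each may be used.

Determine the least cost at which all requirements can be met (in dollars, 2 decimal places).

$186.33

Treat it as an LP. Let x1 = barrels of light naphtha, x2 = barrels of FCC naphtha, x3 = barrels of toluene, x4 = barrels of reformate.
Minimize 43.77x1 + 71.46x2 + 92.1x3 + 72.76x4 subject to:
  6x1 + 44x2 + 156x3 + 95x4 ≤ 211   (aromatics volume)
  15x1 + 75x2 + 1x4 ≤ 76   (sulfur mass)
  5.02x1 + 5x2 + 5.61x3 + 5.22x4 ≥ 15.06   (energy)
  68.3x1 + 92.2x2 + 114.4x3 + 95.7x4 ≥ 132.7   (octane-barrels)
  x3 ≤ 4.9
  x1 ≤ 0.9
  x1, x2, x3, x4 ≥ 0.
The minimum-cost mix takes nothing from FCC naphtha, toluene — only light naphtha, reformate. There the energy and the light naphtha cap constraints are tight.
So light naphtha = 0.9 barrels, reformate = 2.0195 barrels.
Cost = 43.77·0.9 + 72.76·2.0195 = 186.3318.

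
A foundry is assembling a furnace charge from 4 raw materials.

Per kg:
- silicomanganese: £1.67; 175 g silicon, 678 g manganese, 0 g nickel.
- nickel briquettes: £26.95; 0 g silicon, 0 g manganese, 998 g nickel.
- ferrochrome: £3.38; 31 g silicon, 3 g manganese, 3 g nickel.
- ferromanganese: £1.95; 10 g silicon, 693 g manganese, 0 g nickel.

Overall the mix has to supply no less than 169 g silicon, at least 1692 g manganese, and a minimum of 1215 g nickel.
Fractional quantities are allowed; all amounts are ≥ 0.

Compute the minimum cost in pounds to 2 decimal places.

Treat it as an LP. Let x1 = kg of silicomanganese, x2 = kg of nickel briquettes, x3 = kg of ferrochrome, x4 = kg of ferromanganese.
Minimize 1.67x1 + 26.95x2 + 3.38x3 + 1.95x4 with:
  175x1 + 31x3 + 10x4 ≥ 169   (silicon)
  678x1 + 3x3 + 693x4 ≥ 1692   (manganese)
  998x2 + 3x3 ≥ 1215   (nickel)
  x1, x2, x3, x4 ≥ 0.
The minimum-cost mix takes nothing from ferrochrome, ferromanganese — only silicomanganese, nickel briquettes. There the manganese and nickel constraints are tight.
That vertex is x1 = 2.4956, x2 = 1.2174.
Total cost: 1.67·2.4956 + 26.95·1.2174 = 36.9766.

£36.98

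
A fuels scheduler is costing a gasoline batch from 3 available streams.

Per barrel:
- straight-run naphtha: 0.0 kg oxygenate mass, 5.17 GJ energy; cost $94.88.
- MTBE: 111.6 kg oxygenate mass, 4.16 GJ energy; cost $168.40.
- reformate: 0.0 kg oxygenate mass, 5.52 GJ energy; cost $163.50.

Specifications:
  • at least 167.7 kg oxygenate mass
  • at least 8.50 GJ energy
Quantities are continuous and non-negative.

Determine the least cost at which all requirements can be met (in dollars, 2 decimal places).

Let x1 = barrels of straight-run naphtha, x2 = barrels of MTBE, x3 = barrels of reformate.
Minimize 94.88x1 + 168.4x2 + 163.5x3 s.t.:
  111.6x2 ≥ 167.7   (oxygenate mass)
  5.17x1 + 4.16x2 + 5.52x3 ≥ 8.5   (energy)
  x1, x2, x3 ≥ 0.
The minimum-cost mix takes nothing from reformate — only straight-run naphtha, MTBE. Binding constraints: oxygenate mass and energy.
So straight-run naphtha = 0.43497 barrels, MTBE = 1.5027 barrels.
Cost = 94.88·0.43497 + 168.4·1.5027 = 294.3246.

$294.32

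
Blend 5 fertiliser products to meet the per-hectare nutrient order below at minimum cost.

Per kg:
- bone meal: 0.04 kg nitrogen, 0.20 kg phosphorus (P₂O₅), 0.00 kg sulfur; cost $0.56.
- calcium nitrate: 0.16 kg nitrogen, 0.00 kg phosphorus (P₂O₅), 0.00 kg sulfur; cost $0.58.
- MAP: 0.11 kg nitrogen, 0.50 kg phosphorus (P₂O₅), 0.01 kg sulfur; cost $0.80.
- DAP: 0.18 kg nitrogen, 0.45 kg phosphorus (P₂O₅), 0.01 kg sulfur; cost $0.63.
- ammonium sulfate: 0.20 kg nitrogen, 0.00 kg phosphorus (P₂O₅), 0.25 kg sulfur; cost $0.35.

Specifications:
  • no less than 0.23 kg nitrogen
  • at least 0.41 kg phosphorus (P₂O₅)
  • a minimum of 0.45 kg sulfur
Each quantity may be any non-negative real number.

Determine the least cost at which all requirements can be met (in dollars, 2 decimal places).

$1.19

Let x1 = kg of bone meal, x2 = kg of calcium nitrate, x3 = kg of MAP, x4 = kg of DAP, x5 = kg of ammonium sulfate.
Minimize 0.56x1 + 0.58x2 + 0.8x3 + 0.63x4 + 0.35x5 s.t.:
  0.04x1 + 0.16x2 + 0.11x3 + 0.18x4 + 0.2x5 ≥ 0.23   (nitrogen)
  0.2x1 + 0.5x3 + 0.45x4 ≥ 0.41   (phosphorus (P₂O₅))
  0.01x3 + 0.01x4 + 0.25x5 ≥ 0.45   (sulfur)
  x1, x2, x3, x4, x5 ≥ 0.
The minimum-cost mix takes nothing from bone meal, calcium nitrate, MAP — only DAP, ammonium sulfate. Binding constraints: phosphorus (P₂O₅) and sulfur.
So DAP = 0.9111 kg, ammonium sulfate = 1.764 kg.
Objective = 0.63·0.9111 + 0.35·1.764 = 1.1914.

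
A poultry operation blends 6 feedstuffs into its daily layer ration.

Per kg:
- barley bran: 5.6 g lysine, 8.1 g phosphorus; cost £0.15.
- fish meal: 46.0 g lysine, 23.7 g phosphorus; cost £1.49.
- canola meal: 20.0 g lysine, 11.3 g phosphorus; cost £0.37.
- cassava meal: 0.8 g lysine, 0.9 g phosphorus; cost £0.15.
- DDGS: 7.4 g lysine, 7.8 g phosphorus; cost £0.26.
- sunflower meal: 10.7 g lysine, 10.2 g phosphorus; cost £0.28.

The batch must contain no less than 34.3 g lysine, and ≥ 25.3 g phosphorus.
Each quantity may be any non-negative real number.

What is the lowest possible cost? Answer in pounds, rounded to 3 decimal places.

£0.690

This is a linear program. Let x1 = kg of barley bran, x2 = kg of fish meal, x3 = kg of canola meal, x4 = kg of cassava meal, x5 = kg of DDGS, x6 = kg of sunflower meal.
Minimize 0.15x1 + 1.49x2 + 0.37x3 + 0.15x4 + 0.26x5 + 0.28x6 s.t.:
  5.6x1 + 46x2 + 20x3 + 0.8x4 + 7.4x5 + 10.7x6 ≥ 34.3   (lysine)
  8.1x1 + 23.7x2 + 11.3x3 + 0.9x4 + 7.8x5 + 10.2x6 ≥ 25.3   (phosphorus)
  x1, x2, x3, x4, x5, x6 ≥ 0.
The optimal basis is {barley bran, canola meal}; fish meal, cassava meal, DDGS, sunflower meal drop out. There the lysine and phosphorus constraints are tight.
Solving gives x1 = 1.199, x3 = 1.379.
Hence cost = 0.15·1.199 + 0.37·1.379 = £0.69008.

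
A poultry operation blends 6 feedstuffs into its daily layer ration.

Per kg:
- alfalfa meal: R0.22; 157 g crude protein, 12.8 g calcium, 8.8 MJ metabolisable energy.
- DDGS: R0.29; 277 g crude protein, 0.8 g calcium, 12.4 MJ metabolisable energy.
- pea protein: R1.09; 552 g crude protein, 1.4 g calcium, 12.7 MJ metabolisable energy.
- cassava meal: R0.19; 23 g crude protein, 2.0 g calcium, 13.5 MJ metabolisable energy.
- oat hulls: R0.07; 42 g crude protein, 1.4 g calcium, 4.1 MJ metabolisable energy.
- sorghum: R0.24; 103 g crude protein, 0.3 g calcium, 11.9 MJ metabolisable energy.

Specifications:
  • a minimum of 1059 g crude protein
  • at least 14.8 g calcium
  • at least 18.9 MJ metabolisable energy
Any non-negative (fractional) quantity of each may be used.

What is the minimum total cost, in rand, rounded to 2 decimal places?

R1.16

Treat it as an LP. Let x1 = kg of alfalfa meal, x2 = kg of DDGS, x3 = kg of pea protein, x4 = kg of cassava meal, x5 = kg of oat hulls, x6 = kg of sorghum.
Minimise 0.22x1 + 0.29x2 + 1.09x3 + 0.19x4 + 0.07x5 + 0.24x6 subject to:
  157x1 + 277x2 + 552x3 + 23x4 + 42x5 + 103x6 ≥ 1059   (crude protein)
  12.8x1 + 0.8x2 + 1.4x3 + 2x4 + 1.4x5 + 0.3x6 ≥ 14.8   (calcium)
  8.8x1 + 12.4x2 + 12.7x3 + 13.5x4 + 4.1x5 + 11.9x6 ≥ 18.9   (metabolisable energy)
  x1, x2, x3, x4, x5, x6 ≥ 0.
The minimum-cost mix takes nothing from pea protein, cassava meal, oat hulls, sorghum — only alfalfa meal, DDGS. There the crude protein and calcium constraints are tight.
So alfalfa meal = 0.951 kg, DDGS = 3.284 kg.
Total cost: 0.22·0.951 + 0.29·3.284 = 1.1616.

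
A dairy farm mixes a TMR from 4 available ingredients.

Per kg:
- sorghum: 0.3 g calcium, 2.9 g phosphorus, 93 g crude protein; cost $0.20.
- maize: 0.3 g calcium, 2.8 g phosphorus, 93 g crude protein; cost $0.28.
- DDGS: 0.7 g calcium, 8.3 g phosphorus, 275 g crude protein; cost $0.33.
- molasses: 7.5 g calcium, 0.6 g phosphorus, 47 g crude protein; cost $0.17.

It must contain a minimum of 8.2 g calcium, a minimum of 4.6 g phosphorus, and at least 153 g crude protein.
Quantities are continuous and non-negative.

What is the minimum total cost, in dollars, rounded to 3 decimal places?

$0.336

Let x1 = kg of sorghum, x2 = kg of maize, x3 = kg of DDGS, x4 = kg of molasses.
Minimise 0.2x1 + 0.28x2 + 0.33x3 + 0.17x4 subject to:
  0.3x1 + 0.3x2 + 0.7x3 + 7.5x4 ≥ 8.2   (calcium)
  2.9x1 + 2.8x2 + 8.3x3 + 0.6x4 ≥ 4.6   (phosphorus)
  93x1 + 93x2 + 275x3 + 47x4 ≥ 153   (crude protein)
  x1, x2, x3, x4 ≥ 0.
The cheapest feasible vertex uses only DDGS, molasses; sorghum, maize are not used. There the calcium and phosphorus constraints are tight.
That vertex is x3 = 0.4784, x4 = 1.049.
Cost = 0.33·0.4784 + 0.17·1.049 = 0.33620.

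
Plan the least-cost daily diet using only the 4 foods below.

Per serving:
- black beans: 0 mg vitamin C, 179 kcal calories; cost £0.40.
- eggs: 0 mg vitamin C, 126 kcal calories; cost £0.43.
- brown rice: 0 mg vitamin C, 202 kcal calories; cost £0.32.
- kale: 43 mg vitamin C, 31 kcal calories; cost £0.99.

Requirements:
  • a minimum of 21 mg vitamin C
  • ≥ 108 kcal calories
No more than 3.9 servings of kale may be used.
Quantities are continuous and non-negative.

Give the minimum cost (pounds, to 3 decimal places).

£0.631

Let x1 = servings of black beans, x2 = servings of eggs, x3 = servings of brown rice, x4 = servings of kale.
Minimize 0.4x1 + 0.43x2 + 0.32x3 + 0.99x4 s.t.:
  43x4 ≥ 21   (vitamin C)
  179x1 + 126x2 + 202x3 + 31x4 ≥ 108   (calories)
  x4 ≤ 3.9
  x1, x2, x3, x4 ≥ 0.
The minimum-cost mix takes nothing from black beans, eggs — only brown rice, kale. There the vitamin C and calories constraints are tight.
Solving gives x3 = 0.4597, x4 = 0.4884.
Cost = 0.32·0.4597 + 0.99·0.4884 = 0.63062.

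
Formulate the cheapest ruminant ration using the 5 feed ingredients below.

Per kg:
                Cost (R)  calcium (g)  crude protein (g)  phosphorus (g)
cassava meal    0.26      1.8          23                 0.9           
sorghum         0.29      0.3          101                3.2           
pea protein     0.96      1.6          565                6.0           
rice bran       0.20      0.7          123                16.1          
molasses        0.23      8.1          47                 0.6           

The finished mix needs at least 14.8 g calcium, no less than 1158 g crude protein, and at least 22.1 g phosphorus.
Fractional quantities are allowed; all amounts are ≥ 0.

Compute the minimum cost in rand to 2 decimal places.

R2.04

This is a linear program. Let x1 = kg of cassava meal, x2 = kg of sorghum, x3 = kg of pea protein, x4 = kg of rice bran, x5 = kg of molasses.
Minimize 0.26x1 + 0.29x2 + 0.96x3 + 0.2x4 + 0.23x5 with:
  1.8x1 + 0.3x2 + 1.6x3 + 0.7x4 + 8.1x5 ≥ 14.8   (calcium)
  23x1 + 101x2 + 565x3 + 123x4 + 47x5 ≥ 1158   (crude protein)
  0.9x1 + 3.2x2 + 6x3 + 16.1x4 + 0.6x5 ≥ 22.1   (phosphorus)
  x1, x2, x3, x4, x5 ≥ 0.
The optimal basis is {rice bran, molasses}; cassava meal, sorghum, pea protein drop out. Binding constraints: calcium and crude protein.
So rice bran = 9.014 kg, molasses = 1.048 kg.
Total cost: 0.2·9.014 + 0.23·1.048 = 2.0438.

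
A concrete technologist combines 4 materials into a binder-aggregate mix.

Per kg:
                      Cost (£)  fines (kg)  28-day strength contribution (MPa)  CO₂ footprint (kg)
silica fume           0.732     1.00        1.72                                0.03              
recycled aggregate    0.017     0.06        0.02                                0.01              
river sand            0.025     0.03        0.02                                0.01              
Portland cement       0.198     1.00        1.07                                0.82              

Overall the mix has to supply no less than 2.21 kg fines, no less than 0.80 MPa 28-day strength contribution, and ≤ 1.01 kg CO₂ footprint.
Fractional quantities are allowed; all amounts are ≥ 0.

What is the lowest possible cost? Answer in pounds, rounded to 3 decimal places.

£0.542

Treat it as an LP. Let x1 = kg of silica fume, x2 = kg of recycled aggregate, x3 = kg of river sand, x4 = kg of Portland cement.
Minimise 0.732x1 + 0.017x2 + 0.025x3 + 0.198x4 subject to:
  1x1 + 0.06x2 + 0.03x3 + 1x4 ≥ 2.21   (fines)
  1.72x1 + 0.02x2 + 0.02x3 + 1.07x4 ≥ 0.8   (28-day strength contribution)
  0.03x1 + 0.01x2 + 0.01x3 + 0.82x4 ≤ 1.01   (CO₂ footprint)
  x1, x2, x3, x4 ≥ 0.
At the optimum only recycled aggregate, Portland cement are positive (silica fume, river sand = 0). The fines and CO₂ footprint requirements are met with equality.
That vertex is x2 = 20.46, x4 = 0.9821.
Total cost: 0.017·20.46 + 0.198·0.9821 = 0.54228.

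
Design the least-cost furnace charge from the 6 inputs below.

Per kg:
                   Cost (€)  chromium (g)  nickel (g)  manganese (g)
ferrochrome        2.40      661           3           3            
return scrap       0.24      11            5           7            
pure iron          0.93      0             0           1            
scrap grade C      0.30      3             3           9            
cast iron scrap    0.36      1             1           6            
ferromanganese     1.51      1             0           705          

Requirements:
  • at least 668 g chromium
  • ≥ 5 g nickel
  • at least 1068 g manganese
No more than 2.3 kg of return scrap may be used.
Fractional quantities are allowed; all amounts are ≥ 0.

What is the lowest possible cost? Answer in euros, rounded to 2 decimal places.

This is a linear program. Let x1 = kg of ferrochrome, x2 = kg of return scrap, x3 = kg of pure iron, x4 = kg of scrap grade C, x5 = kg of cast iron scrap, x6 = kg of ferromanganese.
Minimize 2.4x1 + 0.24x2 + 0.93x3 + 0.3x4 + 0.36x5 + 1.51x6 with:
  661x1 + 11x2 + 3x4 + 1x5 + 1x6 ≥ 668   (chromium)
  3x1 + 5x2 + 3x4 + 1x5 ≥ 5   (nickel)
  3x1 + 7x2 + 1x3 + 9x4 + 6x5 + 705x6 ≥ 1068   (manganese)
  x2 ≤ 2.3
  x1, x2, x3, x4, x5, x6 ≥ 0.
The minimum-cost mix takes nothing from pure iron, scrap grade C, cast iron scrap — only ferrochrome, return scrap, ferromanganese. There the chromium, nickel, manganese constraints are tight.
That vertex is x1 = 1.0017, x2 = 0.399, x6 = 1.5067.
Hence cost = 2.4·1.0017 + 0.24·0.399 + 1.51·1.5067 = €4.77496.

€4.77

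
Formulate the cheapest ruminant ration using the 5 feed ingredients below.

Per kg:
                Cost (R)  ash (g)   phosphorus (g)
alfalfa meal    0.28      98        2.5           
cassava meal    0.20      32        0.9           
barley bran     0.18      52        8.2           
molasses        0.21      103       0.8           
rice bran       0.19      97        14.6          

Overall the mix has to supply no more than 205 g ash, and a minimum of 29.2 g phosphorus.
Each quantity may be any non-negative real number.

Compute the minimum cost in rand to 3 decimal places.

Let x1 = kg of alfalfa meal, x2 = kg of cassava meal, x3 = kg of barley bran, x4 = kg of molasses, x5 = kg of rice bran.
Minimise 0.28x1 + 0.2x2 + 0.18x3 + 0.21x4 + 0.19x5 with:
  98x1 + 32x2 + 52x3 + 103x4 + 97x5 ≤ 205   (ash)
  2.5x1 + 0.9x2 + 8.2x3 + 0.8x4 + 14.6x5 ≥ 29.2   (phosphorus)
  x1, x2, x3, x4, x5 ≥ 0.
The minimum-cost mix takes nothing from alfalfa meal, cassava meal, barley bran, molasses — only rice bran. There the phosphorus constraint is tight.
That vertex is x5 = 2.
Cost = 0.19·2 = 0.38000.

R0.380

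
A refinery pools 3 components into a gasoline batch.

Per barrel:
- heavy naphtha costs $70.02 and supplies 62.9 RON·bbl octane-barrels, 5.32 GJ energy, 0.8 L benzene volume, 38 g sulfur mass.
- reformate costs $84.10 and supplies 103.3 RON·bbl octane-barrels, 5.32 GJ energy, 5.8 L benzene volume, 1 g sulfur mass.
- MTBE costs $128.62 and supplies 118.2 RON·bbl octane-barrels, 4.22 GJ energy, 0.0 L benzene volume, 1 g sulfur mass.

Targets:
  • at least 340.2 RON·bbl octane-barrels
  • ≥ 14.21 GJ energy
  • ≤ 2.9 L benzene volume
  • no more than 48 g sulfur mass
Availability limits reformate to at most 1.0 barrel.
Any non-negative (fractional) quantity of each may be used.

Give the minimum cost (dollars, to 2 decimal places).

Treat it as an LP. Let x1 = barrels of heavy naphtha, x2 = barrels of reformate, x3 = barrels of MTBE.
Minimize 70.02x1 + 84.1x2 + 128.62x3 s.t.:
  62.9x1 + 103.3x2 + 118.2x3 ≥ 340.2   (octane-barrels)
  5.32x1 + 5.32x2 + 4.22x3 ≥ 14.21   (energy)
  0.8x1 + 5.8x2 ≤ 2.9   (benzene volume)
  38x1 + 1x2 + 1x3 ≤ 48   (sulfur mass)
  x2 ≤ 1
  x1, x2, x3 ≥ 0.
The optimal mix uses every input. The octane-barrels, energy, benzene volume requirements are met with equality.
Solving gives x1 = 0.43806, x2 = 0.43958, x3 = 2.2609.
Objective = 70.02·0.43806 + 84.1·0.43958 + 128.62·2.2609 = 358.4386.

$358.44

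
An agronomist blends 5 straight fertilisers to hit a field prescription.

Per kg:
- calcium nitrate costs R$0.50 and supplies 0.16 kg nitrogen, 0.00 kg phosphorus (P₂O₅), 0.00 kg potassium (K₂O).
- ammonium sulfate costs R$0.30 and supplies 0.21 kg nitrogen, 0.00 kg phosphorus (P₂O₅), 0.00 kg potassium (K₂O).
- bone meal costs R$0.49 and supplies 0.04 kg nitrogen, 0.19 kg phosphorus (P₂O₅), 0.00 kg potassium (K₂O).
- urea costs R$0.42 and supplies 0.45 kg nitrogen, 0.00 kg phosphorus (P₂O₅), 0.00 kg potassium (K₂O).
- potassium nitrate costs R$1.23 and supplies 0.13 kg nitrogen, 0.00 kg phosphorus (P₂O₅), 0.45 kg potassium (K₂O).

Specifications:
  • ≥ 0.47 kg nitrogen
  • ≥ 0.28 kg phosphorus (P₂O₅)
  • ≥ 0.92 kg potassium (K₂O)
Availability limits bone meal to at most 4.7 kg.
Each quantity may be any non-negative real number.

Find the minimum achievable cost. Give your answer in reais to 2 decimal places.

R$3.37

This is a linear program. Let x1 = kg of calcium nitrate, x2 = kg of ammonium sulfate, x3 = kg of bone meal, x4 = kg of urea, x5 = kg of potassium nitrate.
min 0.5x1 + 0.3x2 + 0.49x3 + 0.42x4 + 1.23x5 with:
  0.16x1 + 0.21x2 + 0.04x3 + 0.45x4 + 0.13x5 ≥ 0.47   (nitrogen)
  0.19x3 ≥ 0.28   (phosphorus (P₂O₅))
  0.45x5 ≥ 0.92   (potassium (K₂O))
  x3 ≤ 4.7
  x1, x2, x3, x4, x5 ≥ 0.
The cheapest feasible vertex uses only bone meal, urea, potassium nitrate; calcium nitrate, ammonium sulfate are not used. There the nitrogen, phosphorus (P₂O₅), potassium (K₂O) constraints are tight.
That vertex is x3 = 1.474, x4 = 0.3228, x5 = 2.044.
Hence cost = 0.49·1.474 + 0.42·0.3228 + 1.23·2.044 = R$3.3720.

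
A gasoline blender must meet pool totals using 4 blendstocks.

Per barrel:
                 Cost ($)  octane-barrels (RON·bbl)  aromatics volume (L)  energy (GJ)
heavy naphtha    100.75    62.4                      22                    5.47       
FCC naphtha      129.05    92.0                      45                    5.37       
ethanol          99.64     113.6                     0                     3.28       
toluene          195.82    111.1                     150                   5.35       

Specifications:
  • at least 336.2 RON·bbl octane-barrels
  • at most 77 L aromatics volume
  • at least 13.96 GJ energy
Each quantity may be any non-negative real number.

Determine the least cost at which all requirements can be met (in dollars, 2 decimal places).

$348.24

Let x1 = barrels of heavy naphtha, x2 = barrels of FCC naphtha, x3 = barrels of ethanol, x4 = barrels of toluene.
Minimize 100.75x1 + 129.05x2 + 99.64x3 + 195.82x4 with:
  62.4x1 + 92x2 + 113.6x3 + 111.1x4 ≥ 336.2   (octane-barrels)
  22x1 + 45x2 + 150x4 ≤ 77   (aromatics volume)
  5.47x1 + 5.37x2 + 3.28x3 + 5.35x4 ≥ 13.96   (energy)
  x1, x2, x3, x4 ≥ 0.
The minimum-cost mix takes nothing from FCC naphtha, toluene — only heavy naphtha, ethanol. There the octane-barrels and energy constraints are tight.
That vertex is x1 = 1.15934, x3 = 2.32269.
Hence cost = 100.75·1.15934 + 99.64·2.32269 = $348.2363.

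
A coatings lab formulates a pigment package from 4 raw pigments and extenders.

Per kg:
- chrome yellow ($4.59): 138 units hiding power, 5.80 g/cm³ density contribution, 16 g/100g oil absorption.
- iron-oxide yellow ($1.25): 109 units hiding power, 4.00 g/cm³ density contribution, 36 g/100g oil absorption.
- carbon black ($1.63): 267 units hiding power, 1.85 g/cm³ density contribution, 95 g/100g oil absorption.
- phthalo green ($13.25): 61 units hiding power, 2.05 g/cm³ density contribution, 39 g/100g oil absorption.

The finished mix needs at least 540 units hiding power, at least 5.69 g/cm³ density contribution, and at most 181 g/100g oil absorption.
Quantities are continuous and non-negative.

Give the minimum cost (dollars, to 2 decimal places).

Let x1 = kg of chrome yellow, x2 = kg of iron-oxide yellow, x3 = kg of carbon black, x4 = kg of phthalo green.
min 4.59x1 + 1.25x2 + 1.63x3 + 13.25x4 subject to:
  138x1 + 109x2 + 267x3 + 61x4 ≥ 540   (hiding power)
  5.8x1 + 4x2 + 1.85x3 + 2.05x4 ≥ 5.69   (density contribution)
  16x1 + 36x2 + 95x3 + 39x4 ≤ 181   (oil absorption)
  x1, x2, x3, x4 ≥ 0.
The cheapest feasible vertex uses only chrome yellow, iron-oxide yellow, carbon black; phthalo green is not used. There the hiding power, density contribution, oil absorption constraints are tight.
That vertex is x1 = 0.3269, x2 = 0.1124, x3 = 1.808.
Total cost: 4.59·0.3269 + 1.25·0.1124 + 1.63·1.808 = 4.5880.

$4.59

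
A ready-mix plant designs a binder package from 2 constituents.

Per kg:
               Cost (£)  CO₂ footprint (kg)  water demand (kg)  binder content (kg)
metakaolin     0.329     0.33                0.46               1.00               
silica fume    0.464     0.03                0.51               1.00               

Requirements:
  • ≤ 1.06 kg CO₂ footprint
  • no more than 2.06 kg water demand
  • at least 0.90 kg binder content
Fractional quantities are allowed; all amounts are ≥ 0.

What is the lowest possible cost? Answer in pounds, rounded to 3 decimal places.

£0.296

Treat it as an LP. Let x1 = kg of metakaolin, x2 = kg of silica fume.
Minimize 0.329x1 + 0.464x2 subject to:
  0.33x1 + 0.03x2 ≤ 1.06   (CO₂ footprint)
  0.46x1 + 0.51x2 ≤ 2.06   (water demand)
  1x1 + 1x2 ≥ 0.9   (binder content)
  x1, x2 ≥ 0.
The optimal basis is {metakaolin}; silica fume drops out. The binder content requirement is met with equality.
That vertex is x1 = 0.9.
Cost = 0.329·0.9 = 0.29610.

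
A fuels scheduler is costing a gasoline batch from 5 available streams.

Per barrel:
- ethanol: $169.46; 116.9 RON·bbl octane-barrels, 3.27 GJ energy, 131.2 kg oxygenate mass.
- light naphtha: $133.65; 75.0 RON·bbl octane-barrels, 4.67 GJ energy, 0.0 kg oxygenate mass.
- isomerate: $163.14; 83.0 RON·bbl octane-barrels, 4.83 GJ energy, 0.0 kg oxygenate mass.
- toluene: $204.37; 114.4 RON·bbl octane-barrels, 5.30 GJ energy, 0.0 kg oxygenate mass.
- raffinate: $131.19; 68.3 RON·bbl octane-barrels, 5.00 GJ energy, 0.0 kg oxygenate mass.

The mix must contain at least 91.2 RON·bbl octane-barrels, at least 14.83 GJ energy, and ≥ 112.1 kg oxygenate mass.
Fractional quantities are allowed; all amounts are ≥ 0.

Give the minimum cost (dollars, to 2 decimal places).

$460.59

Set it up as a linear program. Let x1 = barrels of ethanol, x2 = barrels of light naphtha, x3 = barrels of isomerate, x4 = barrels of toluene, x5 = barrels of raffinate.
min 169.46x1 + 133.65x2 + 163.14x3 + 204.37x4 + 131.19x5 s.t.:
  116.9x1 + 75x2 + 83x3 + 114.4x4 + 68.3x5 ≥ 91.2   (octane-barrels)
  3.27x1 + 4.67x2 + 4.83x3 + 5.3x4 + 5x5 ≥ 14.83   (energy)
  131.2x1 ≥ 112.1   (oxygenate mass)
  x1, x2, x3, x4, x5 ≥ 0.
The minimum-cost mix takes nothing from light naphtha, isomerate, toluene — only ethanol, raffinate. There the energy and oxygenate mass constraints are tight.
Solving gives x1 = 0.85442, x5 = 2.4072.
Cost = 169.46·0.85442 + 131.19·2.4072 = 460.5906.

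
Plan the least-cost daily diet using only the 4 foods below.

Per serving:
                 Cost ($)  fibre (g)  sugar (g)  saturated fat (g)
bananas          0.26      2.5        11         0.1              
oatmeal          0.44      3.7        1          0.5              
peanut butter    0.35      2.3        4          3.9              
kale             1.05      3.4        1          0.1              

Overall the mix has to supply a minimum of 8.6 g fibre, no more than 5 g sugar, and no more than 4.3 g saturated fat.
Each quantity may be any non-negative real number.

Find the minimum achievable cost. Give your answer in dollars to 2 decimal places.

$1.01

Let x1 = servings of bananas, x2 = servings of oatmeal, x3 = servings of peanut butter, x4 = servings of kale.
min 0.26x1 + 0.44x2 + 0.35x3 + 1.05x4 with:
  2.5x1 + 3.7x2 + 2.3x3 + 3.4x4 ≥ 8.6   (fibre)
  11x1 + 1x2 + 4x3 + 1x4 ≤ 5   (sugar)
  0.1x1 + 0.5x2 + 3.9x3 + 0.1x4 ≤ 4.3   (saturated fat)
  x1, x2, x3, x4 ≥ 0.
At the optimum only bananas, oatmeal are positive (peanut butter, kale = 0). Binding constraints: fibre and sugar.
Optimal quantities: bananas = 0.2592 servings, oatmeal = 2.149 servings.
Total cost: 0.26·0.2592 + 0.44·2.149 = 1.0130.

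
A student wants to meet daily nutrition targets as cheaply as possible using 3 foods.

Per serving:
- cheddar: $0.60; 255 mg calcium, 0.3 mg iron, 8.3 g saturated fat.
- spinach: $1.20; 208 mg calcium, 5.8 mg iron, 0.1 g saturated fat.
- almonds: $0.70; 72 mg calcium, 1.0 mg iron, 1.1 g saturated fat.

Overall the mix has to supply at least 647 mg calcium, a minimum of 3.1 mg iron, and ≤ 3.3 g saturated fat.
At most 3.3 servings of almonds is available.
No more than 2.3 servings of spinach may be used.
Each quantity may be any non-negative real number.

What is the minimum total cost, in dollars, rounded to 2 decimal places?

Let x1 = servings of cheddar, x2 = servings of spinach, x3 = servings of almonds.
Minimize 0.6x1 + 1.2x2 + 0.7x3 s.t.:
  255x1 + 208x2 + 72x3 ≥ 647   (calcium)
  0.3x1 + 5.8x2 + 1x3 ≥ 3.1   (iron)
  8.3x1 + 0.1x2 + 1.1x3 ≤ 3.3   (saturated fat)
  x3 ≤ 3.3
  x2 ≤ 2.3
  x1, x2, x3 ≥ 0.
All 3 inputs are positive at the optimum. Binding constraints: calcium, saturated fat, the spinach cap.
Solving gives x1 = 0.1122, x2 = 2.3, x3 = 1.944.
Cost = 0.6·0.1122 + 1.2·2.3 + 0.7·1.944 = 4.1881.

$4.19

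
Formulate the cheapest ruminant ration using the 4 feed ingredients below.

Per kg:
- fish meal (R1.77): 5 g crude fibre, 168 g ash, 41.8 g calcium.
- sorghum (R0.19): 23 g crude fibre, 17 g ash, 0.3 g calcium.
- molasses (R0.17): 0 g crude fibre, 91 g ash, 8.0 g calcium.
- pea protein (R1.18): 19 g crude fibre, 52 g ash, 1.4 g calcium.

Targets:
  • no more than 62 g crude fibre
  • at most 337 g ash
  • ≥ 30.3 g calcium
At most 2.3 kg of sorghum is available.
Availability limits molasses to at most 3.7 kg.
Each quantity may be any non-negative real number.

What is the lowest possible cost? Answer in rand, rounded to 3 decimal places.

Let x1 = kg of fish meal, x2 = kg of sorghum, x3 = kg of molasses, x4 = kg of pea protein.
min 1.77x1 + 0.19x2 + 0.17x3 + 1.18x4 with:
  5x1 + 23x2 + 19x4 ≤ 62   (crude fibre)
  168x1 + 17x2 + 91x3 + 52x4 ≤ 337   (ash)
  41.8x1 + 0.3x2 + 8x3 + 1.4x4 ≥ 30.3   (calcium)
  x2 ≤ 2.3
  x3 ≤ 3.7
  x1, x2, x3, x4 ≥ 0.
The optimal basis is {fish meal, molasses}; sorghum, pea protein drop out. There the ash and calcium constraints are tight.
So fish meal = 0.02492 kg, molasses = 3.657 kg.
Hence cost = 1.77·0.02492 + 0.17·3.657 = R0.66580.

R0.666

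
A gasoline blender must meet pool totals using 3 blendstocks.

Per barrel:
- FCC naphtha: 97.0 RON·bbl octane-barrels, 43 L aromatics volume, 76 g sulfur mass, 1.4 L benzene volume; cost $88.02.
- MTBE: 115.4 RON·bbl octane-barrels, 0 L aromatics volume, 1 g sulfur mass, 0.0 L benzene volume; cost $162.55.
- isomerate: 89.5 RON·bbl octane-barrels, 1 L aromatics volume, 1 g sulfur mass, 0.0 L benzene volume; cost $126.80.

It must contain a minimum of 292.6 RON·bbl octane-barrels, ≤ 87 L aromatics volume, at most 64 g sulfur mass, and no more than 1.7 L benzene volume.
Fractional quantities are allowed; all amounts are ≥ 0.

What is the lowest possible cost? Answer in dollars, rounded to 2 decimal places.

$372.40

Let x1 = barrels of FCC naphtha, x2 = barrels of MTBE, x3 = barrels of isomerate.
Minimise 88.02x1 + 162.55x2 + 126.8x3 subject to:
  97x1 + 115.4x2 + 89.5x3 ≥ 292.6   (octane-barrels)
  43x1 + 1x3 ≤ 87   (aromatics volume)
  76x1 + 1x2 + 1x3 ≤ 64   (sulfur mass)
  1.4x1 ≤ 1.7   (benzene volume)
  x1, x2, x3 ≥ 0.
The cheapest feasible vertex uses only FCC naphtha, MTBE; isomerate is not used. Binding constraints: octane-barrels and sulfur mass.
So FCC naphtha = 0.817788 barrels, MTBE = 1.84813 barrels.
Cost = 88.02·0.817788 + 162.55·1.84813 = 372.3952.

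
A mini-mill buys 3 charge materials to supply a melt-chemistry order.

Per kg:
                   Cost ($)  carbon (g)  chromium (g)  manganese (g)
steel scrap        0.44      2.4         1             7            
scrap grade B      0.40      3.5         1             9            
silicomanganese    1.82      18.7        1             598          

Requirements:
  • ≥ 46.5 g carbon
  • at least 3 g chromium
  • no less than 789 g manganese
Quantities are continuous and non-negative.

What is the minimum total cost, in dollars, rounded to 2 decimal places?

$4.56

Set it up as a linear program. Let x1 = kg of steel scrap, x2 = kg of scrap grade B, x3 = kg of silicomanganese.
Minimize 0.44x1 + 0.4x2 + 1.82x3 s.t.:
  2.4x1 + 3.5x2 + 18.7x3 ≥ 46.5   (carbon)
  1x1 + 1x2 + 1x3 ≥ 3   (chromium)
  7x1 + 9x2 + 598x3 ≥ 789   (manganese)
  x1, x2, x3 ≥ 0.
At the optimum only scrap grade B, silicomanganese are positive (steel scrap = 0). The carbon and chromium requirements are met with equality.
Solving gives x2 = 0.6316, x3 = 2.368.
Objective = 0.4·0.6316 + 1.82·2.368 = 4.5624.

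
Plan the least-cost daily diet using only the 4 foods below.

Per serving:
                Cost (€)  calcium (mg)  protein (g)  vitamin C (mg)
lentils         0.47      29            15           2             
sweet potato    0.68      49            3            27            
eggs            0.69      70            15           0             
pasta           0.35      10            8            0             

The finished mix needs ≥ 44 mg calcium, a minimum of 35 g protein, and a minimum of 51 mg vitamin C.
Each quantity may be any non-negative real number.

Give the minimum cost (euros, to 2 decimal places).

€2.12

Treat it as an LP. Let x1 = servings of lentils, x2 = servings of sweet potato, x3 = servings of eggs, x4 = servings of pasta.
Minimize 0.47x1 + 0.68x2 + 0.69x3 + 0.35x4 subject to:
  29x1 + 49x2 + 70x3 + 10x4 ≥ 44   (calcium)
  15x1 + 3x2 + 15x3 + 8x4 ≥ 35   (protein)
  2x1 + 27x2 ≥ 51   (vitamin C)
  x1, x2, x3, x4 ≥ 0.
The minimum-cost mix takes nothing from eggs, pasta — only lentils, sweet potato. The protein and vitamin C requirements are met with equality.
That vertex is x1 = 1.985, x2 = 1.742.
Hence cost = 0.47·1.985 + 0.68·1.742 = €2.1175.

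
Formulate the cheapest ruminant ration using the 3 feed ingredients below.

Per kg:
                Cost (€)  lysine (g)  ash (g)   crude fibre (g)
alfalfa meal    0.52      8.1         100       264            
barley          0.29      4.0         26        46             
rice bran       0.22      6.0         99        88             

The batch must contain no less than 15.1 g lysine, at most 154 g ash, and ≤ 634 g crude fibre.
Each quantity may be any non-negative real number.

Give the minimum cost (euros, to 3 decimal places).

€0.895

Let x1 = kg of alfalfa meal, x2 = kg of barley, x3 = kg of rice bran.
Minimise 0.52x1 + 0.29x2 + 0.22x3 subject to:
  8.1x1 + 4x2 + 6x3 ≥ 15.1   (lysine)
  100x1 + 26x2 + 99x3 ≤ 154   (ash)
  264x1 + 46x2 + 88x3 ≤ 634   (crude fibre)
  x1, x2, x3 ≥ 0.
The cheapest feasible vertex uses only barley, rice bran; alfalfa meal is not used. Binding constraints: lysine and ash.
Solving gives x2 = 2.379, x3 = 0.9308.
Hence cost = 0.29·2.379 + 0.22·0.9308 = €0.89469.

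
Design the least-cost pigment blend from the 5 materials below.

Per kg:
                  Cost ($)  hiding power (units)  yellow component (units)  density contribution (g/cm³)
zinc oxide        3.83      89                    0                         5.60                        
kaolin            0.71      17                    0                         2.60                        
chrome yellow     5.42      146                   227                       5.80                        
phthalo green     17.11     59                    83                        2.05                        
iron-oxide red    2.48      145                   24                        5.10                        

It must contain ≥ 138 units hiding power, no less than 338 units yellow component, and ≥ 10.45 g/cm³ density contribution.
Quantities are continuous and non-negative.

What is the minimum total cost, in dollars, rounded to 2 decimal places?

Let x1 = kg of zinc oxide, x2 = kg of kaolin, x3 = kg of chrome yellow, x4 = kg of phthalo green, x5 = kg of iron-oxide red.
Minimize 3.83x1 + 0.71x2 + 5.42x3 + 17.11x4 + 2.48x5 s.t.:
  89x1 + 17x2 + 146x3 + 59x4 + 145x5 ≥ 138   (hiding power)
  227x3 + 83x4 + 24x5 ≥ 338   (yellow component)
  5.6x1 + 2.6x2 + 5.8x3 + 2.05x4 + 5.1x5 ≥ 10.45   (density contribution)
  x1, x2, x3, x4, x5 ≥ 0.
The cheapest feasible vertex uses only kaolin, chrome yellow; zinc oxide, phthalo green, iron-oxide red are not used. Binding constraints: yellow component and density contribution.
So kaolin = 0.6976 kg, chrome yellow = 1.489 kg.
Total cost: 0.71·0.6976 + 5.42·1.489 = 8.5657.

$8.57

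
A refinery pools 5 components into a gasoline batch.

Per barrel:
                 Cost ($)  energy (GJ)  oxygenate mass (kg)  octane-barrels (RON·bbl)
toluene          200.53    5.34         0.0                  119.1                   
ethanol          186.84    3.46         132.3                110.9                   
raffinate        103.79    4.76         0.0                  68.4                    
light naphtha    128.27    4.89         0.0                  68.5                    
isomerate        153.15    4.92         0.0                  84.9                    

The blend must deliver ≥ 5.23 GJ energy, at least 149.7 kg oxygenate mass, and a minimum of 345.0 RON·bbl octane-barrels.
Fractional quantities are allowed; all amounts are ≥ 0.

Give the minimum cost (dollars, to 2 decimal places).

$544.50

This is a linear program. Let x1 = barrels of toluene, x2 = barrels of ethanol, x3 = barrels of raffinate, x4 = barrels of light naphtha, x5 = barrels of isomerate.
Minimize 200.53x1 + 186.84x2 + 103.79x3 + 128.27x4 + 153.15x5 subject to:
  5.34x1 + 3.46x2 + 4.76x3 + 4.89x4 + 4.92x5 ≥ 5.23   (energy)
  132.3x2 ≥ 149.7   (oxygenate mass)
  119.1x1 + 110.9x2 + 68.4x3 + 68.5x4 + 84.9x5 ≥ 345   (octane-barrels)
  x1, x2, x3, x4, x5 ≥ 0.
The cheapest feasible vertex uses only ethanol, raffinate; toluene, light naphtha, isomerate are not used. There the oxygenate mass and octane-barrels constraints are tight.
So ethanol = 1.1315 barrels, raffinate = 3.2093 barrels.
Hence cost = 186.84·1.1315 + 103.79·3.2093 = $544.5027.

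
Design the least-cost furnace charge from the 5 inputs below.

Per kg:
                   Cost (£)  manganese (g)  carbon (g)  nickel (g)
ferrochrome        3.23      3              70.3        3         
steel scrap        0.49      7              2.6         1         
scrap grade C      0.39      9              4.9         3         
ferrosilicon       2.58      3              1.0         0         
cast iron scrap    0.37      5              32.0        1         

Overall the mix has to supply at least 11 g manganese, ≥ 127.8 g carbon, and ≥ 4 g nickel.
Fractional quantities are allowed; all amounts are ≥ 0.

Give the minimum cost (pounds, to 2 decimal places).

Let x1 = kg of ferrochrome, x2 = kg of steel scrap, x3 = kg of scrap grade C, x4 = kg of ferrosilicon, x5 = kg of cast iron scrap.
Minimize 3.23x1 + 0.49x2 + 0.39x3 + 2.58x4 + 0.37x5 s.t.:
  3x1 + 7x2 + 9x3 + 3x4 + 5x5 ≥ 11   (manganese)
  70.3x1 + 2.6x2 + 4.9x3 + 1x4 + 32x5 ≥ 127.8   (carbon)
  3x1 + 1x2 + 3x3 + 1x5 ≥ 4   (nickel)
  x1, x2, x3, x4, x5 ≥ 0.
The cheapest feasible vertex uses only scrap grade C, cast iron scrap; ferrochrome, steel scrap, ferrosilicon are not used. The carbon and nickel requirements are met with equality.
Optimal quantities: scrap grade C = 0.002195 kg, cast iron scrap = 3.993 kg.
Hence cost = 0.39·0.002195 + 0.37·3.993 = £1.4783.

£1.48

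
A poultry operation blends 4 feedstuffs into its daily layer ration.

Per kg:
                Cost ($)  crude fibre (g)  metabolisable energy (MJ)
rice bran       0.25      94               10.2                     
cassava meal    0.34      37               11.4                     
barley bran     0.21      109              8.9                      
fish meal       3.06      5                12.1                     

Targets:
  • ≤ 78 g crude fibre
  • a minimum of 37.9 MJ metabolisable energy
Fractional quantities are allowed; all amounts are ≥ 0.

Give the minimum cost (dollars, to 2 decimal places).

Let x1 = kg of rice bran, x2 = kg of cassava meal, x3 = kg of barley bran, x4 = kg of fish meal.
Minimise 0.25x1 + 0.34x2 + 0.21x3 + 3.06x4 s.t.:
  94x1 + 37x2 + 109x3 + 5x4 ≤ 78   (crude fibre)
  10.2x1 + 11.4x2 + 8.9x3 + 12.1x4 ≥ 37.9   (metabolisable energy)
  x1, x2, x3, x4 ≥ 0.
The cheapest feasible vertex uses only cassava meal, fish meal; rice bran, barley bran are not used. Binding constraints: crude fibre and metabolisable energy.
Solving gives x2 = 1.9306, x4 = 1.3133.
Hence cost = 0.34·1.9306 + 3.06·1.3133 = $4.6751.

$4.68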